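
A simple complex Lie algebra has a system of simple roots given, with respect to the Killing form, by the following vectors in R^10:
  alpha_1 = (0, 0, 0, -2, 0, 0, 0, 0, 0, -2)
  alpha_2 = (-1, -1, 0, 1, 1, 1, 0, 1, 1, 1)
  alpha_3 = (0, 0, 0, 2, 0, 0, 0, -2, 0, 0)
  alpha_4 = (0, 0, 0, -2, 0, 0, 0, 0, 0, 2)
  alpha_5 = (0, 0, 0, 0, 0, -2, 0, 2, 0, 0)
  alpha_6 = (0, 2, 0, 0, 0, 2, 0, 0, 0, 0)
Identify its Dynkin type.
type E_6

Compute the Cartan integers a_ij = 2(alpha_i, alpha_j)/(alpha_j, alpha_j); the resulting 6x6 Cartan matrix is
[[2, -1, -1, 0, 0, 0], [-1, 2, 0, 0, 0, 0], [-1, 0, 2, -1, -1, 0], [0, 0, -1, 2, 0, 0], [0, 0, -1, 0, 2, -1], [0, 0, 0, 0, -1, 2]].
All simple roots have the same length, so the diagram is simply laced. The associated Dynkin diagram is a chain of 5 nodes with one extra node attached to the third node from one end (E_6), so the type is E_6.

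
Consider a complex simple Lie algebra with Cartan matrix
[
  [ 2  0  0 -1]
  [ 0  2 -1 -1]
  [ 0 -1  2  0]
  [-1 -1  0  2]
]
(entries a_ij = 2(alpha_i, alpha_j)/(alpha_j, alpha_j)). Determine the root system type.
The matrix has rank 4 with 2's on the diagonal. Reading the off-diagonal entries as Dynkin edges (a single edge where a_ij = a_ji = -1; a double or triple edge where a_ij * a_ji = 2 or 3), the diagram is a chain of 4 nodes with single edges (A_4). One simple-root ordering that puts it in standard form is (alpha_1, alpha_4, alpha_2, alpha_3). So the algebra is type A_4, i.e. sl(5).

A_4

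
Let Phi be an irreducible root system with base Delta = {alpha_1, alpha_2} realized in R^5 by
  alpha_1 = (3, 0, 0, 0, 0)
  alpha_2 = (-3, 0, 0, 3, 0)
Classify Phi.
Compute the Cartan integers a_ij = 2(alpha_i, alpha_j)/(alpha_j, alpha_j); the resulting 2x2 Cartan matrix is
[[2, -1], [-2, 2]].
The roots have two lengths (squared-length ratio 2:1); the short ones are alpha_{1}. The associated Dynkin diagram is a chain of 2 nodes with a double edge at one end; the terminal node there is the unique short simple root (B_2), so the type is B_2 (the algebra so(5)).

B_2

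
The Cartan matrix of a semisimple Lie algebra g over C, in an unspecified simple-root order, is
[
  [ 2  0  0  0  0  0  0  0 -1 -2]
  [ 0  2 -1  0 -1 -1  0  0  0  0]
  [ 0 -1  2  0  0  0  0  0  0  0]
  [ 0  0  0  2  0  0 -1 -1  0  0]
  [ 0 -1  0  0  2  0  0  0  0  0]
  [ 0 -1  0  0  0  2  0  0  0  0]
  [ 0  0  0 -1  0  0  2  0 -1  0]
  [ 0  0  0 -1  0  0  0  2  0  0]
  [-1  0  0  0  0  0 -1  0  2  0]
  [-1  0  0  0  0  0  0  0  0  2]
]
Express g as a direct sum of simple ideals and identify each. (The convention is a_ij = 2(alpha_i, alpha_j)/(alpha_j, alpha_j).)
type B_6 ⊕ type D_4

The diagram associated to this matrix has two connected components: the simple roots {alpha_1, alpha_4, alpha_7, alpha_8, alpha_9, alpha_10} form a chain of 6 nodes with a double edge at one end; the terminal node there is the unique short simple root (B_6), and {alpha_2, alpha_3, alpha_5, alpha_6} form a chain of 2 nodes with a fork of two nodes at one end (D_4). A semisimple Lie algebra decomposes uniquely as the direct sum of simple ideals, one per connected component of its Dynkin diagram, so g ≅ B_6 ⊕ D_4 (dimension 78 + 28 = 106).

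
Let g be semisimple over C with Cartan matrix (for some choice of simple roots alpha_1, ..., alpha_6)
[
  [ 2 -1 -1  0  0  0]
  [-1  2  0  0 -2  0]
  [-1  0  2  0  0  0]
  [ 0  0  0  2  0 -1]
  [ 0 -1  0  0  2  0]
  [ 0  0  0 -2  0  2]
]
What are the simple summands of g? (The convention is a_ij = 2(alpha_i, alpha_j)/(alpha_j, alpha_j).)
B_2 + B_4

The diagram associated to this matrix has two connected components: the simple roots {alpha_4, alpha_6} form a chain of 2 nodes with a double edge at one end; the terminal node there is the unique short simple root (B_2), and {alpha_1, alpha_2, alpha_3, alpha_5} form a chain of 4 nodes with a double edge at one end; the terminal node there is the unique short simple root (B_4). A semisimple Lie algebra decomposes uniquely as the direct sum of simple ideals, one per connected component of its Dynkin diagram, so g ≅ B_2 ⊕ B_4 (dimension 10 + 36 = 46).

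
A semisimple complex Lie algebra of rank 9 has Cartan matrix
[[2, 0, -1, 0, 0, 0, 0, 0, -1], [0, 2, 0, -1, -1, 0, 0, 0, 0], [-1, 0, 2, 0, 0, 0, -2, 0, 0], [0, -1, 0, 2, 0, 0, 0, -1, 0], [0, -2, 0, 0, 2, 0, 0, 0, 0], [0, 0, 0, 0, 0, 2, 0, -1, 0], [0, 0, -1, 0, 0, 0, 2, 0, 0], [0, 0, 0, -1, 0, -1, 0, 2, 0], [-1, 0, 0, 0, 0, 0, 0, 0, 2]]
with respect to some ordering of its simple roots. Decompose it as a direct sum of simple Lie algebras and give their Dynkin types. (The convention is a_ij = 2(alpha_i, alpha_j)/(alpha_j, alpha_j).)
The diagram associated to this matrix has two connected components: the simple roots {alpha_1, alpha_3, alpha_7, alpha_9} form a chain of 4 nodes with a double edge at one end; the terminal node there is the unique short simple root (B_4), and {alpha_2, alpha_4, alpha_5, alpha_6, alpha_8} form a chain of 5 nodes with a double edge at one end; the terminal node there is the unique long simple root (C_5). A semisimple Lie algebra decomposes uniquely as the direct sum of simple ideals, one per connected component of its Dynkin diagram, so g ≅ B_4 ⊕ C_5 (dimension 36 + 55 = 91).

B4 + C5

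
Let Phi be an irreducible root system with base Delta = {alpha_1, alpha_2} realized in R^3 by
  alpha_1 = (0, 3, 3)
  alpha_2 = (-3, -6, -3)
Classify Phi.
Compute the Cartan integers a_ij = 2(alpha_i, alpha_j)/(alpha_j, alpha_j); the resulting 2x2 Cartan matrix is
[[2, -1], [-3, 2]].
The roots have two lengths (squared-length ratio 3:1); the short ones are alpha_{1}. The associated Dynkin diagram is two nodes joined by a triple edge (G_2), so the type is G_2.

G2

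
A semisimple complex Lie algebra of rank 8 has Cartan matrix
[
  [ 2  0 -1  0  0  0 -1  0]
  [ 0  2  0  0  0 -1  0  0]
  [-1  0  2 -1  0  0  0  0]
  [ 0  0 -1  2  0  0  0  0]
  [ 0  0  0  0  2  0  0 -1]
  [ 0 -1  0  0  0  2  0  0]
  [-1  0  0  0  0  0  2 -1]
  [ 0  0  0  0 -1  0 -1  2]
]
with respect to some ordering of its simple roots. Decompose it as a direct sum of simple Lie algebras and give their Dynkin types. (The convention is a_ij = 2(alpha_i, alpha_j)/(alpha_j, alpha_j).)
A_2 ⊕ A_6

The diagram associated to this matrix has two connected components: the simple roots {alpha_2, alpha_6} form a chain of 2 nodes with single edges (A_2), and {alpha_1, alpha_3, alpha_4, alpha_5, alpha_7, alpha_8} form a chain of 6 nodes with single edges (A_6). A semisimple Lie algebra decomposes uniquely as the direct sum of simple ideals, one per connected component of its Dynkin diagram, so g ≅ A_2 ⊕ A_6 (dimension 8 + 48 = 56).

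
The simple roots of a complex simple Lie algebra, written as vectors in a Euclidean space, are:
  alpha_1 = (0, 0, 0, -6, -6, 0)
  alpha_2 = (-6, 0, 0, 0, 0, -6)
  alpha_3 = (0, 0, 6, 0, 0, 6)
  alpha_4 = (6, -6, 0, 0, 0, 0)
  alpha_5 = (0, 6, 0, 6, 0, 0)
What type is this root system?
A_5

Compute the Cartan integers a_ij = 2(alpha_i, alpha_j)/(alpha_j, alpha_j); the resulting 5x5 Cartan matrix is
[[2, 0, 0, 0, -1], [0, 2, -1, -1, 0], [0, -1, 2, 0, 0], [0, -1, 0, 2, -1], [-1, 0, 0, -1, 2]].
All simple roots have the same length, so the diagram is simply laced. The associated Dynkin diagram is a chain of 5 nodes with single edges (A_5), so the type is A_5 (the algebra sl(6)).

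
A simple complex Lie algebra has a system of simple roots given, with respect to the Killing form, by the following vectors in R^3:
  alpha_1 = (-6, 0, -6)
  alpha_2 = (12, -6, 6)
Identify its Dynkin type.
type G_2

Compute the Cartan integers a_ij = 2(alpha_i, alpha_j)/(alpha_j, alpha_j); the resulting 2x2 Cartan matrix is
[[2, -1], [-3, 2]].
The roots have two lengths (squared-length ratio 3:1); the short ones are alpha_{1}. The associated Dynkin diagram is two nodes joined by a triple edge (G_2), so the type is G_2.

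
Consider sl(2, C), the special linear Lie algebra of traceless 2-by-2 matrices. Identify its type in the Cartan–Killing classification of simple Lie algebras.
This is sl(2), which has dimension 2^2 - 1 = 3 and rank 2 - 1 = 1 (a Cartan subalgebra is the diagonal traceless matrices). In the classification of classical Lie algebras, the special linear algebra sl(n+1) has type A_n; here n = 1, so the Dynkin diagram is a chain of 1 nodes with single edges (A_1). Hence the type is A_1.

A1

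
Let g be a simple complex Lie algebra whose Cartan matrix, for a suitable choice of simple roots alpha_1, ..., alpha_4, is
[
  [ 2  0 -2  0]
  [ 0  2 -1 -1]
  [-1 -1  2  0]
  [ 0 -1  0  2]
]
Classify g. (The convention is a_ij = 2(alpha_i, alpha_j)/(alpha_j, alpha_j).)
The matrix has rank 4 with 2's on the diagonal. Reading the off-diagonal entries as Dynkin edges (a single edge where a_ij = a_ji = -1; a double or triple edge where a_ij * a_ji = 2 or 3), the diagram is a chain of 4 nodes with a double edge at one end; the terminal node there is the unique long simple root (C_4). One simple-root ordering that puts it in standard form is (alpha_4, alpha_2, alpha_3, alpha_1). So the algebra is type C_4, i.e. sp(8).

C4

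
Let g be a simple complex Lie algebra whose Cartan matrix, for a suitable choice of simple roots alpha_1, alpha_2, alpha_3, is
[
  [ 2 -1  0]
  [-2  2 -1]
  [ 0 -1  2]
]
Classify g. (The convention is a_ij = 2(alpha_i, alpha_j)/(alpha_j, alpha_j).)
type B_3

The matrix has rank 3 with 2's on the diagonal. Reading the off-diagonal entries as Dynkin edges (a single edge where a_ij = a_ji = -1; a double or triple edge where a_ij * a_ji = 2 or 3), the diagram is a chain of 3 nodes with a double edge at one end; the terminal node there is the unique short simple root (B_3). One simple-root ordering that puts it in standard form is (alpha_3, alpha_2, alpha_1). So the algebra is type B_3, i.e. so(7).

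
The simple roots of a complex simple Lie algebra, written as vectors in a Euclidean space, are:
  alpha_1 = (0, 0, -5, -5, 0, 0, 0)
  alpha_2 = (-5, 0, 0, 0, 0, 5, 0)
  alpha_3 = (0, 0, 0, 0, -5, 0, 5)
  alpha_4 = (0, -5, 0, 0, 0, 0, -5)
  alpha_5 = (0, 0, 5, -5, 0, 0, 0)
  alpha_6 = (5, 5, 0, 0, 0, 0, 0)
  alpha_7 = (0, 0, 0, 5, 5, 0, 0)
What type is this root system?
D7

Compute the Cartan integers a_ij = 2(alpha_i, alpha_j)/(alpha_j, alpha_j); the resulting 7x7 Cartan matrix is
[[2, 0, 0, 0, 0, 0, -1], [0, 2, 0, 0, 0, -1, 0], [0, 0, 2, -1, 0, 0, -1], [0, 0, -1, 2, 0, -1, 0], [0, 0, 0, 0, 2, 0, -1], [0, -1, 0, -1, 0, 2, 0], [-1, 0, -1, 0, -1, 0, 2]].
All simple roots have the same length, so the diagram is simply laced. The associated Dynkin diagram is a chain of 5 nodes with a fork of two nodes at one end (D_7), so the type is D_7 (the algebra so(14)).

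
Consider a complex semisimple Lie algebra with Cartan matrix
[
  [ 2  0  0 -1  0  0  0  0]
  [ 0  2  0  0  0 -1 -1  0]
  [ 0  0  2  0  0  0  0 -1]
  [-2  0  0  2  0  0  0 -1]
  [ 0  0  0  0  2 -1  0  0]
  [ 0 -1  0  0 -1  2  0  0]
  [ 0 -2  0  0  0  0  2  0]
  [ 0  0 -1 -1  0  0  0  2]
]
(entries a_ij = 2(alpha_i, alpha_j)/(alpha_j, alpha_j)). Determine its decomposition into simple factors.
The diagram associated to this matrix has two connected components: the simple roots {alpha_1, alpha_3, alpha_4, alpha_8} form a chain of 4 nodes with a double edge at one end; the terminal node there is the unique short simple root (B_4), and {alpha_2, alpha_5, alpha_6, alpha_7} form a chain of 4 nodes with a double edge at one end; the terminal node there is the unique long simple root (C_4). A semisimple Lie algebra decomposes uniquely as the direct sum of simple ideals, one per connected component of its Dynkin diagram, so g ≅ B_4 ⊕ C_4 (dimension 36 + 36 = 72).

B_4 (so(9)) + C_4 (sp(8))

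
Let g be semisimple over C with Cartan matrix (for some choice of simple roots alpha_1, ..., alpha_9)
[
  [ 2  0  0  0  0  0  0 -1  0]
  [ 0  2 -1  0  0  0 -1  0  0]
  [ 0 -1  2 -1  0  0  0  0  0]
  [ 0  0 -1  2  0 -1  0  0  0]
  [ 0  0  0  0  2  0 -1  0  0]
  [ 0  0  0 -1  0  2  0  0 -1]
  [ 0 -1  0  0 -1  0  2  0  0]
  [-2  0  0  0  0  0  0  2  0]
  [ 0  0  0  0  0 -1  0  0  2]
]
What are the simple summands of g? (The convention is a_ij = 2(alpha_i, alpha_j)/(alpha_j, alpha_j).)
The diagram associated to this matrix has two connected components: the simple roots {alpha_2, alpha_3, alpha_4, alpha_5, alpha_6, alpha_7, alpha_9} form a chain of 7 nodes with single edges (A_7), and {alpha_1, alpha_8} form a chain of 2 nodes with a double edge at one end; the terminal node there is the unique short simple root (B_2). A semisimple Lie algebra decomposes uniquely as the direct sum of simple ideals, one per connected component of its Dynkin diagram, so g ≅ A_7 ⊕ B_2 (dimension 63 + 10 = 73).

A7 ⊕ B2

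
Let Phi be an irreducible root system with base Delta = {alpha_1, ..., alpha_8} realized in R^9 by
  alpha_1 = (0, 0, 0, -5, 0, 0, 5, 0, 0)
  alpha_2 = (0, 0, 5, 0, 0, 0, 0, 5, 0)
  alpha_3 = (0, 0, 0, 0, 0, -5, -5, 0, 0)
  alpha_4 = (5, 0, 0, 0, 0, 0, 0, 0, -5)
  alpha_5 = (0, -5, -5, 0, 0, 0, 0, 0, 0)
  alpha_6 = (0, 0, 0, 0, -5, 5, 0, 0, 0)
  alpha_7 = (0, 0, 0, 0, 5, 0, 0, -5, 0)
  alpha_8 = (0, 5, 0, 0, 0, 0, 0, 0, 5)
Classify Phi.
Compute the Cartan integers a_ij = 2(alpha_i, alpha_j)/(alpha_j, alpha_j); the resulting 8x8 Cartan matrix is
[[2, 0, -1, 0, 0, 0, 0, 0], [0, 2, 0, 0, -1, 0, -1, 0], [-1, 0, 2, 0, 0, -1, 0, 0], [0, 0, 0, 2, 0, 0, 0, -1], [0, -1, 0, 0, 2, 0, 0, -1], [0, 0, -1, 0, 0, 2, -1, 0], [0, -1, 0, 0, 0, -1, 2, 0], [0, 0, 0, -1, -1, 0, 0, 2]].
All simple roots have the same length, so the diagram is simply laced. The associated Dynkin diagram is a chain of 8 nodes with single edges (A_8), so the type is A_8 (the algebra sl(9)).

A_8 (sl(9))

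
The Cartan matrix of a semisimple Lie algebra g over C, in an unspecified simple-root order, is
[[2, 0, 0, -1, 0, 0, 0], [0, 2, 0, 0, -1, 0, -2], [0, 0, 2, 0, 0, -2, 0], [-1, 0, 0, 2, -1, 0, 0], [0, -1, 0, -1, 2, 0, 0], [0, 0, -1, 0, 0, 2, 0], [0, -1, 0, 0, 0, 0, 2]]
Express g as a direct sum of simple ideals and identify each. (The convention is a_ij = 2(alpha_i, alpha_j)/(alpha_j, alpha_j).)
The diagram associated to this matrix has two connected components: the simple roots {alpha_3, alpha_6} form a chain of 2 nodes with a double edge at one end; the terminal node there is the unique short simple root (B_2), and {alpha_1, alpha_2, alpha_4, alpha_5, alpha_7} form a chain of 5 nodes with a double edge at one end; the terminal node there is the unique short simple root (B_5). A semisimple Lie algebra decomposes uniquely as the direct sum of simple ideals, one per connected component of its Dynkin diagram, so g ≅ B_2 ⊕ B_5 (dimension 10 + 55 = 65).

B_2 (so(5)) ⊕ B_5 (so(11))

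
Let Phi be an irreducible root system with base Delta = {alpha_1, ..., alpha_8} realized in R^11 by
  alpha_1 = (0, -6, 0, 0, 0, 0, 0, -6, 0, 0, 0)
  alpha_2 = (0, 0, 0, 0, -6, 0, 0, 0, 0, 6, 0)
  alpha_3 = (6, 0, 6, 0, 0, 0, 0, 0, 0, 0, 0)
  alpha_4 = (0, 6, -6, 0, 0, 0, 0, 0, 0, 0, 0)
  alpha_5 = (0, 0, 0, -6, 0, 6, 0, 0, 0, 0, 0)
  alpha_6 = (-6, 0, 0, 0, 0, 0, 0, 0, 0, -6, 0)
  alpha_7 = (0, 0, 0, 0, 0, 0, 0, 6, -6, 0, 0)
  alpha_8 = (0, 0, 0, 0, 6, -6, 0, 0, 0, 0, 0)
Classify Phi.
type A_8

Compute the Cartan integers a_ij = 2(alpha_i, alpha_j)/(alpha_j, alpha_j); the resulting 8x8 Cartan matrix is
[[2, 0, 0, -1, 0, 0, -1, 0], [0, 2, 0, 0, 0, -1, 0, -1], [0, 0, 2, -1, 0, -1, 0, 0], [-1, 0, -1, 2, 0, 0, 0, 0], [0, 0, 0, 0, 2, 0, 0, -1], [0, -1, -1, 0, 0, 2, 0, 0], [-1, 0, 0, 0, 0, 0, 2, 0], [0, -1, 0, 0, -1, 0, 0, 2]].
All simple roots have the same length, so the diagram is simply laced. The associated Dynkin diagram is a chain of 8 nodes with single edges (A_8), so the type is A_8 (the algebra sl(9)).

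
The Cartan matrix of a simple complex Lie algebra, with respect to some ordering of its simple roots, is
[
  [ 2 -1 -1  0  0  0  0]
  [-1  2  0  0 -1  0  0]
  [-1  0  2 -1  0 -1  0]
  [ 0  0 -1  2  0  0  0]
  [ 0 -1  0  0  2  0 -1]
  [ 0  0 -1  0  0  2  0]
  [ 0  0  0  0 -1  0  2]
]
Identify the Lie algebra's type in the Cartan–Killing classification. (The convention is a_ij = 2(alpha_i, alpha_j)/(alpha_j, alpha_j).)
D7

The matrix has rank 7 with 2's on the diagonal. Reading the off-diagonal entries as Dynkin edges (a single edge where a_ij = a_ji = -1; a double or triple edge where a_ij * a_ji = 2 or 3), the diagram is a chain of 5 nodes with a fork of two nodes at one end (D_7). One simple-root ordering that puts it in standard form is (alpha_7, alpha_5, alpha_2, alpha_1, alpha_3, alpha_6, alpha_4). So the algebra is type D_7, i.e. so(14).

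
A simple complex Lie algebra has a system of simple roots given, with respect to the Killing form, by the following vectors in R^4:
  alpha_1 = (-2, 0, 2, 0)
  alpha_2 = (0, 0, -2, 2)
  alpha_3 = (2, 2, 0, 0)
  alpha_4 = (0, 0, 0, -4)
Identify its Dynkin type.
C_4

Compute the Cartan integers a_ij = 2(alpha_i, alpha_j)/(alpha_j, alpha_j); the resulting 4x4 Cartan matrix is
[[2, -1, -1, 0], [-1, 2, 0, -1], [-1, 0, 2, 0], [0, -2, 0, 2]].
The roots have two lengths (squared-length ratio 2:1); the short ones are alpha_{1,2,3}. The associated Dynkin diagram is a chain of 4 nodes with a double edge at one end; the terminal node there is the unique long simple root (C_4), so the type is C_4 (the algebra sp(8)).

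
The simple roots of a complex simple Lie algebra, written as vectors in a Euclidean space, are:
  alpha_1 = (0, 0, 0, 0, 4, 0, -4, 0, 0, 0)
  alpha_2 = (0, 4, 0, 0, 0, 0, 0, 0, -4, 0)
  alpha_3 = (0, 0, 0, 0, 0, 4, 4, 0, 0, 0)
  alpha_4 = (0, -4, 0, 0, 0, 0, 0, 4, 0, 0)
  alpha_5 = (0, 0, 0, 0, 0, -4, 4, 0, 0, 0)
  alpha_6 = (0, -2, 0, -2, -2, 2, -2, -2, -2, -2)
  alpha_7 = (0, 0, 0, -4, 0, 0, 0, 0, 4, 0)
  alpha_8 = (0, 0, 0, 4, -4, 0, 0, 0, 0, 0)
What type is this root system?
Compute the Cartan integers a_ij = 2(alpha_i, alpha_j)/(alpha_j, alpha_j); the resulting 8x8 Cartan matrix is
[[2, 0, -1, 0, -1, 0, 0, -1], [0, 2, 0, -1, 0, 0, -1, 0], [-1, 0, 2, 0, 0, 0, 0, 0], [0, -1, 0, 2, 0, 0, 0, 0], [-1, 0, 0, 0, 2, -1, 0, 0], [0, 0, 0, 0, -1, 2, 0, 0], [0, -1, 0, 0, 0, 0, 2, -1], [-1, 0, 0, 0, 0, 0, -1, 2]].
All simple roots have the same length, so the diagram is simply laced. The associated Dynkin diagram is a chain of 7 nodes with one extra node attached to the third node from one end (E_8), so the type is E_8.

E_8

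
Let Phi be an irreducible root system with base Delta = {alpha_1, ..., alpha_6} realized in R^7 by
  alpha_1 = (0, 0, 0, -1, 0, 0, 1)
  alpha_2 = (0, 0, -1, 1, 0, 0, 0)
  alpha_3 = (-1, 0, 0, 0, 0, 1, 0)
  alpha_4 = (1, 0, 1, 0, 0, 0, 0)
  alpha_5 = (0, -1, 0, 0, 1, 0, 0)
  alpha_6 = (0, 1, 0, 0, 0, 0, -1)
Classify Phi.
A_6

Compute the Cartan integers a_ij = 2(alpha_i, alpha_j)/(alpha_j, alpha_j); the resulting 6x6 Cartan matrix is
[[2, -1, 0, 0, 0, -1], [-1, 2, 0, -1, 0, 0], [0, 0, 2, -1, 0, 0], [0, -1, -1, 2, 0, 0], [0, 0, 0, 0, 2, -1], [-1, 0, 0, 0, -1, 2]].
All simple roots have the same length, so the diagram is simply laced. The associated Dynkin diagram is a chain of 6 nodes with single edges (A_6), so the type is A_6 (the algebra sl(7)).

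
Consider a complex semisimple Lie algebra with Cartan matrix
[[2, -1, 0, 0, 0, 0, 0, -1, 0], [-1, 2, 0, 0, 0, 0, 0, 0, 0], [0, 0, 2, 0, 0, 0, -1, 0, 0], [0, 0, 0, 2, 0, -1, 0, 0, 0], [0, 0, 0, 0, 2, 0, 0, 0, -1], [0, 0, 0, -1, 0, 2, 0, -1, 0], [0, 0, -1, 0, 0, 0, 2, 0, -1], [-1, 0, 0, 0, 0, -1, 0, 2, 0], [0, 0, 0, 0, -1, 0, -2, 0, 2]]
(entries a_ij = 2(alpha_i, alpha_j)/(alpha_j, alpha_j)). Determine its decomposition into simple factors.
The diagram associated to this matrix has two connected components: the simple roots {alpha_1, alpha_2, alpha_4, alpha_6, alpha_8} form a chain of 5 nodes with single edges (A_5), and {alpha_3, alpha_5, alpha_7, alpha_9} form a chain of 4 nodes with a double edge between the middle two (F_4). A semisimple Lie algebra decomposes uniquely as the direct sum of simple ideals, one per connected component of its Dynkin diagram, so g ≅ A_5 ⊕ F_4 (dimension 35 + 52 = 87).

A_5 (sl(6)) ⊕ F_4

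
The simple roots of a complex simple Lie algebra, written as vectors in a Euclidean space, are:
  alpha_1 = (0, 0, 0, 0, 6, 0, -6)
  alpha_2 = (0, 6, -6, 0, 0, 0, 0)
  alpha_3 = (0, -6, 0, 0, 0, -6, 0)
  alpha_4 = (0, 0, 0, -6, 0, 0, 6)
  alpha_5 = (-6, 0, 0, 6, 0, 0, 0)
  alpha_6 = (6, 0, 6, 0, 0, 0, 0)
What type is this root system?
A_6 (sl(7))

Compute the Cartan integers a_ij = 2(alpha_i, alpha_j)/(alpha_j, alpha_j); the resulting 6x6 Cartan matrix is
[[2, 0, 0, -1, 0, 0], [0, 2, -1, 0, 0, -1], [0, -1, 2, 0, 0, 0], [-1, 0, 0, 2, -1, 0], [0, 0, 0, -1, 2, -1], [0, -1, 0, 0, -1, 2]].
All simple roots have the same length, so the diagram is simply laced. The associated Dynkin diagram is a chain of 6 nodes with single edges (A_6), so the type is A_6 (the algebra sl(7)).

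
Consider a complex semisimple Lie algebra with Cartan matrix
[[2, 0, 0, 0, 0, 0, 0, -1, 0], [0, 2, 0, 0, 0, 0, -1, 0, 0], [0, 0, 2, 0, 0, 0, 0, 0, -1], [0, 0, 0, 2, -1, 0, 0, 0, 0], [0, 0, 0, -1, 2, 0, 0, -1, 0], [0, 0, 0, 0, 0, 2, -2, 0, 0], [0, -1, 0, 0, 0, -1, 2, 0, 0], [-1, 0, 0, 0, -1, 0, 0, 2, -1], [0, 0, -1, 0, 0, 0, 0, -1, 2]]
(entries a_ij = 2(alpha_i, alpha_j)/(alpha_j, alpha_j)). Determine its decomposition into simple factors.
C_3 (sp(6)) + E_6

The diagram associated to this matrix has two connected components: the simple roots {alpha_2, alpha_6, alpha_7} form a chain of 3 nodes with a double edge at one end; the terminal node there is the unique long simple root (C_3), and {alpha_1, alpha_3, alpha_4, alpha_5, alpha_8, alpha_9} form a chain of 5 nodes with one extra node attached to the third node from one end (E_6). A semisimple Lie algebra decomposes uniquely as the direct sum of simple ideals, one per connected component of its Dynkin diagram, so g ≅ C_3 ⊕ E_6 (dimension 21 + 78 = 99).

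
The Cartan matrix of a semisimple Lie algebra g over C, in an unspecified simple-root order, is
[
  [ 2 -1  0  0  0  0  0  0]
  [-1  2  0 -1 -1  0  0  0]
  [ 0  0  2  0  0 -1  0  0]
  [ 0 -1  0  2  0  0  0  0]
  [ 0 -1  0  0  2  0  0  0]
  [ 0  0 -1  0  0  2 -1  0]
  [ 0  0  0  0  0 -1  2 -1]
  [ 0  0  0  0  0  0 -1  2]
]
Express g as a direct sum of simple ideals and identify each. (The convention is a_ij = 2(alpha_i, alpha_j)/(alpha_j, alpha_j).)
A_4 + D_4

The diagram associated to this matrix has two connected components: the simple roots {alpha_3, alpha_6, alpha_7, alpha_8} form a chain of 4 nodes with single edges (A_4), and {alpha_1, alpha_2, alpha_4, alpha_5} form a chain of 2 nodes with a fork of two nodes at one end (D_4). A semisimple Lie algebra decomposes uniquely as the direct sum of simple ideals, one per connected component of its Dynkin diagram, so g ≅ A_4 ⊕ D_4 (dimension 24 + 28 = 52).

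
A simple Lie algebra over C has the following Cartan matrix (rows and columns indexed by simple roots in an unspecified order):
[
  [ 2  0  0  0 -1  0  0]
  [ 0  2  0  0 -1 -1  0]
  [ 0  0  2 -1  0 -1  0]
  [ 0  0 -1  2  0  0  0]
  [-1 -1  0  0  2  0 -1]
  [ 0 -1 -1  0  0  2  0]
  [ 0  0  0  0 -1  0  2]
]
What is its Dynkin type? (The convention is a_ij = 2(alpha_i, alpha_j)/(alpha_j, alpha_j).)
D_7

The matrix has rank 7 with 2's on the diagonal. Reading the off-diagonal entries as Dynkin edges (a single edge where a_ij = a_ji = -1; a double or triple edge where a_ij * a_ji = 2 or 3), the diagram is a chain of 5 nodes with a fork of two nodes at one end (D_7). One simple-root ordering that puts it in standard form is (alpha_4, alpha_3, alpha_6, alpha_2, alpha_5, alpha_7, alpha_1). So the algebra is type D_7, i.e. so(14).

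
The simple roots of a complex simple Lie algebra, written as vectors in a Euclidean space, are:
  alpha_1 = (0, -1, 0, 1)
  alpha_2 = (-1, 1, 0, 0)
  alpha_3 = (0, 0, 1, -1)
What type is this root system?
Compute the Cartan integers a_ij = 2(alpha_i, alpha_j)/(alpha_j, alpha_j); the resulting 3x3 Cartan matrix is
[[2, -1, -1], [-1, 2, 0], [-1, 0, 2]].
All simple roots have the same length, so the diagram is simply laced. The associated Dynkin diagram is a chain of 3 nodes with single edges (A_3), so the type is A_3 (the algebra sl(4)).

A_3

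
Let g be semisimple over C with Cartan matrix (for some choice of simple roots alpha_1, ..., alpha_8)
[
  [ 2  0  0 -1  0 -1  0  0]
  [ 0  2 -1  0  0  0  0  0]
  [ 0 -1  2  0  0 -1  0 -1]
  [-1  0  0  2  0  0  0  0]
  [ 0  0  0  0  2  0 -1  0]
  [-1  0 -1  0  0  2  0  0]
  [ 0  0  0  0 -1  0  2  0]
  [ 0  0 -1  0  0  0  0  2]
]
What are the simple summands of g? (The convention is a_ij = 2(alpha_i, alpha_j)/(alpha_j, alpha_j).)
A_2 (sl(3)) + D_6 (so(12))

The diagram associated to this matrix has two connected components: the simple roots {alpha_5, alpha_7} form a chain of 2 nodes with single edges (A_2), and {alpha_1, alpha_2, alpha_3, alpha_4, alpha_6, alpha_8} form a chain of 4 nodes with a fork of two nodes at one end (D_6). A semisimple Lie algebra decomposes uniquely as the direct sum of simple ideals, one per connected component of its Dynkin diagram, so g ≅ A_2 ⊕ D_6 (dimension 8 + 66 = 74).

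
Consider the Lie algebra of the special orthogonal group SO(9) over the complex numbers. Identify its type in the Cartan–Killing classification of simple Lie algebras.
B_4 (so(9))

This is so(9) with 9 odd, which has dimension 9(9-1)/2 = 36 and rank (9-1)/2 = 4. In the classification of classical Lie algebras, the orthogonal algebra so(2n+1) in an odd number of variables has type B_n; here n = 4, so the Dynkin diagram is a chain of 4 nodes with a double edge at one end; the terminal node there is the unique short simple root (B_4). Hence the type is B_4.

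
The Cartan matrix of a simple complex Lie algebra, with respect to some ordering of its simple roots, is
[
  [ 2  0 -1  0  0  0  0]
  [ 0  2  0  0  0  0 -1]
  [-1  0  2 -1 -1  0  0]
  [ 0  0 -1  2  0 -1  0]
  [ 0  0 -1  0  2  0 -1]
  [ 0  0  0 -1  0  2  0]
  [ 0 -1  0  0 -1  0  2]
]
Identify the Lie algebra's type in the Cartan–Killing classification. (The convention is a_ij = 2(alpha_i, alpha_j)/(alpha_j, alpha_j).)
type E_7

The matrix has rank 7 with 2's on the diagonal. Reading the off-diagonal entries as Dynkin edges (a single edge where a_ij = a_ji = -1; a double or triple edge where a_ij * a_ji = 2 or 3), the diagram is a chain of 6 nodes with one extra node attached to the third node from one end (E_7). One simple-root ordering that puts it in standard form is (alpha_6, alpha_1, alpha_4, alpha_3, alpha_5, alpha_7, alpha_2). So the algebra is type E_7.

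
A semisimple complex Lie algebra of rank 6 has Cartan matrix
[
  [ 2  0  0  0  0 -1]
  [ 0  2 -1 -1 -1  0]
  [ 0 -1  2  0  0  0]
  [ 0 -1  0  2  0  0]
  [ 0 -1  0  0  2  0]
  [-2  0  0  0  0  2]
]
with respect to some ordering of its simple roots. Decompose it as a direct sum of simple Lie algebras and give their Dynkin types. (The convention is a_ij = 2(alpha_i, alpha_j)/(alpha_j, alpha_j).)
type B_2 + type D_4

The diagram associated to this matrix has two connected components: the simple roots {alpha_1, alpha_6} form a chain of 2 nodes with a double edge at one end; the terminal node there is the unique short simple root (B_2), and {alpha_2, alpha_3, alpha_4, alpha_5} form a chain of 2 nodes with a fork of two nodes at one end (D_4). A semisimple Lie algebra decomposes uniquely as the direct sum of simple ideals, one per connected component of its Dynkin diagram, so g ≅ B_2 ⊕ D_4 (dimension 10 + 28 = 38).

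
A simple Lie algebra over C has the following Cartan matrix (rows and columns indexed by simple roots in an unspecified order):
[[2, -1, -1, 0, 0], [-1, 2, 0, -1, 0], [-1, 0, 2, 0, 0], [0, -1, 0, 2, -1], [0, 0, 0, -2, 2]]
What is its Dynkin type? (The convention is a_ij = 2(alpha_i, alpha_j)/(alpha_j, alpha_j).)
C_5

The matrix has rank 5 with 2's on the diagonal. Reading the off-diagonal entries as Dynkin edges (a single edge where a_ij = a_ji = -1; a double or triple edge where a_ij * a_ji = 2 or 3), the diagram is a chain of 5 nodes with a double edge at one end; the terminal node there is the unique long simple root (C_5). One simple-root ordering that puts it in standard form is (alpha_3, alpha_1, alpha_2, alpha_4, alpha_5). So the algebra is type C_5, i.e. sp(10).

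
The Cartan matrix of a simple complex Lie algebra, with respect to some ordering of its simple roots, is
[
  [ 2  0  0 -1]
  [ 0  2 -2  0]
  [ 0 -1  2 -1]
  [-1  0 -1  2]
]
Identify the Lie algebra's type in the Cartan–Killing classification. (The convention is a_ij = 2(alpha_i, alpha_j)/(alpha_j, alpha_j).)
type C_4

The matrix has rank 4 with 2's on the diagonal. Reading the off-diagonal entries as Dynkin edges (a single edge where a_ij = a_ji = -1; a double or triple edge where a_ij * a_ji = 2 or 3), the diagram is a chain of 4 nodes with a double edge at one end; the terminal node there is the unique long simple root (C_4). One simple-root ordering that puts it in standard form is (alpha_1, alpha_4, alpha_3, alpha_2). So the algebra is type C_4, i.e. sp(8).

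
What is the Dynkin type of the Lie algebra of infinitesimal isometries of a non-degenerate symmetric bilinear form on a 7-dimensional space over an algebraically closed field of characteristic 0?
This is so(7) with 7 odd, which has dimension 7(7-1)/2 = 21 and rank (7-1)/2 = 3. In the classification of classical Lie algebras, the orthogonal algebra so(2n+1) in an odd number of variables has type B_n; here n = 3, so the Dynkin diagram is a chain of 3 nodes with a double edge at one end; the terminal node there is the unique short simple root (B_3). Hence the type is B_3.

B_3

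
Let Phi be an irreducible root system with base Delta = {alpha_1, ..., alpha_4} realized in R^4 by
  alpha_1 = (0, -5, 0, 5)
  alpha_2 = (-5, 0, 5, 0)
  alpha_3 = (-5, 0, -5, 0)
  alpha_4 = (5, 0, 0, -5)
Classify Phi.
Compute the Cartan integers a_ij = 2(alpha_i, alpha_j)/(alpha_j, alpha_j); the resulting 4x4 Cartan matrix is
[[2, 0, 0, -1], [0, 2, 0, -1], [0, 0, 2, -1], [-1, -1, -1, 2]].
All simple roots have the same length, so the diagram is simply laced. The associated Dynkin diagram is a chain of 2 nodes with a fork of two nodes at one end (D_4), so the type is D_4 (the algebra so(8)).

D_4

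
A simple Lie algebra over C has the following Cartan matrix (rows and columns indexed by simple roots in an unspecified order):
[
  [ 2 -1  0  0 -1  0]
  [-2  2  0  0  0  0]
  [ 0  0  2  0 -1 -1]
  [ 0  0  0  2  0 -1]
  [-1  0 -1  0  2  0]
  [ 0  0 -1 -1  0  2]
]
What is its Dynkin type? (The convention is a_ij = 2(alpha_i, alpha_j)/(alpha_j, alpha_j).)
The matrix has rank 6 with 2's on the diagonal. Reading the off-diagonal entries as Dynkin edges (a single edge where a_ij = a_ji = -1; a double or triple edge where a_ij * a_ji = 2 or 3), the diagram is a chain of 6 nodes with a double edge at one end; the terminal node there is the unique long simple root (C_6). One simple-root ordering that puts it in standard form is (alpha_4, alpha_6, alpha_3, alpha_5, alpha_1, alpha_2). So the algebra is type C_6, i.e. sp(12).

C6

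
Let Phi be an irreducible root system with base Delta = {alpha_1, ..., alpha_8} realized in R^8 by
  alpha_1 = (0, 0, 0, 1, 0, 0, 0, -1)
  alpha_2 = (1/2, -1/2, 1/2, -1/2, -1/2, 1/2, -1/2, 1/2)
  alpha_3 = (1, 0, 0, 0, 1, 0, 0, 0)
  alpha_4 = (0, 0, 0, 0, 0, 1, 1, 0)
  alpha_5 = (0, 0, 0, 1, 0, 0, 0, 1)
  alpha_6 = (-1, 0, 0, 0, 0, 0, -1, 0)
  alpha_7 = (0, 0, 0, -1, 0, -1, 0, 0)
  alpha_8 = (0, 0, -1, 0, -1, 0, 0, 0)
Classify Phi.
Compute the Cartan integers a_ij = 2(alpha_i, alpha_j)/(alpha_j, alpha_j); the resulting 8x8 Cartan matrix is
[[2, -1, 0, 0, 0, 0, -1, 0], [-1, 2, 0, 0, 0, 0, 0, 0], [0, 0, 2, 0, 0, -1, 0, -1], [0, 0, 0, 2, 0, -1, -1, 0], [0, 0, 0, 0, 2, 0, -1, 0], [0, 0, -1, -1, 0, 2, 0, 0], [-1, 0, 0, -1, -1, 0, 2, 0], [0, 0, -1, 0, 0, 0, 0, 2]].
All simple roots have the same length, so the diagram is simply laced. The associated Dynkin diagram is a chain of 7 nodes with one extra node attached to the third node from one end (E_8), so the type is E_8.

E_8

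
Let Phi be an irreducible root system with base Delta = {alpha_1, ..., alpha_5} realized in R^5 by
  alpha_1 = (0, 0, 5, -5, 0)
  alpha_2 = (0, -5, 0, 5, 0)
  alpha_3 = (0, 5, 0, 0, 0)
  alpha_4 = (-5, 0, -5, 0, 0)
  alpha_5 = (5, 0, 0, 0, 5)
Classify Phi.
Compute the Cartan integers a_ij = 2(alpha_i, alpha_j)/(alpha_j, alpha_j); the resulting 5x5 Cartan matrix is
[[2, -1, 0, -1, 0], [-1, 2, -2, 0, 0], [0, -1, 2, 0, 0], [-1, 0, 0, 2, -1], [0, 0, 0, -1, 2]].
The roots have two lengths (squared-length ratio 2:1); the short ones are alpha_{3}. The associated Dynkin diagram is a chain of 5 nodes with a double edge at one end; the terminal node there is the unique short simple root (B_5), so the type is B_5 (the algebra so(11)).

B_5 (so(11))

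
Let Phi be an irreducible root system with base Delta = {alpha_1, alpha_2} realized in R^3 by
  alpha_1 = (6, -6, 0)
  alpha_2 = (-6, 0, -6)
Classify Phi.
A_2

Compute the Cartan integers a_ij = 2(alpha_i, alpha_j)/(alpha_j, alpha_j); the resulting 2x2 Cartan matrix is
[[2, -1], [-1, 2]].
All simple roots have the same length, so the diagram is simply laced. The associated Dynkin diagram is a chain of 2 nodes with single edges (A_2), so the type is A_2 (the algebra sl(3)).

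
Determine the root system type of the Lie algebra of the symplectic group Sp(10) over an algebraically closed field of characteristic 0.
This is sp(10), which has dimension 10(10+1)/2 = 55 and rank 10/2 = 5. In the classification of classical Lie algebras, the symplectic algebra sp(2n) has type C_n; here n = 5, so the Dynkin diagram is a chain of 5 nodes with a double edge at one end; the terminal node there is the unique long simple root (C_5). Hence the type is C_5.

C5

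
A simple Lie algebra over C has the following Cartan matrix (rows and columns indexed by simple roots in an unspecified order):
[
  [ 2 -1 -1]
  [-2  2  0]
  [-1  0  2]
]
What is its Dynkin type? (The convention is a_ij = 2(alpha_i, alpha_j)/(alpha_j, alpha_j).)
The matrix has rank 3 with 2's on the diagonal. Reading the off-diagonal entries as Dynkin edges (a single edge where a_ij = a_ji = -1; a double or triple edge where a_ij * a_ji = 2 or 3), the diagram is a chain of 3 nodes with a double edge at one end; the terminal node there is the unique long simple root (C_3). One simple-root ordering that puts it in standard form is (alpha_3, alpha_1, alpha_2). So the algebra is type C_3, i.e. sp(6).

C3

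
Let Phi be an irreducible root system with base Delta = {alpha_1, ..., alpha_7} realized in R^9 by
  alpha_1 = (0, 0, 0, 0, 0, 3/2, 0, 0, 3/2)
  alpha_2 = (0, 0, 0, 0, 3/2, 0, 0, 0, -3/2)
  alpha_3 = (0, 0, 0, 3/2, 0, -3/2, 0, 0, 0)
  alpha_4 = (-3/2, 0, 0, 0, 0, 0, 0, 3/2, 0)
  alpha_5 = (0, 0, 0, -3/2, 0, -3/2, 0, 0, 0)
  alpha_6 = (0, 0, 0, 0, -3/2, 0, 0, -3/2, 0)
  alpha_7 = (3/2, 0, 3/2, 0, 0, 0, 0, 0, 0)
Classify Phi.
Compute the Cartan integers a_ij = 2(alpha_i, alpha_j)/(alpha_j, alpha_j); the resulting 7x7 Cartan matrix is
[[2, -1, -1, 0, -1, 0, 0], [-1, 2, 0, 0, 0, -1, 0], [-1, 0, 2, 0, 0, 0, 0], [0, 0, 0, 2, 0, -1, -1], [-1, 0, 0, 0, 2, 0, 0], [0, -1, 0, -1, 0, 2, 0], [0, 0, 0, -1, 0, 0, 2]].
All simple roots have the same length, so the diagram is simply laced. The associated Dynkin diagram is a chain of 5 nodes with a fork of two nodes at one end (D_7), so the type is D_7 (the algebra so(14)).

D_7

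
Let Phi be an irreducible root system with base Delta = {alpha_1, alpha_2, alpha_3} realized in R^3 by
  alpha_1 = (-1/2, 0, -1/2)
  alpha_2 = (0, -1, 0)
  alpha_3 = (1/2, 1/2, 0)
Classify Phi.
Compute the Cartan integers a_ij = 2(alpha_i, alpha_j)/(alpha_j, alpha_j); the resulting 3x3 Cartan matrix is
[[2, 0, -1], [0, 2, -2], [-1, -1, 2]].
The roots have two lengths (squared-length ratio 2:1); the short ones are alpha_{1,3}. The associated Dynkin diagram is a chain of 3 nodes with a double edge at one end; the terminal node there is the unique long simple root (C_3), so the type is C_3 (the algebra sp(6)).

C3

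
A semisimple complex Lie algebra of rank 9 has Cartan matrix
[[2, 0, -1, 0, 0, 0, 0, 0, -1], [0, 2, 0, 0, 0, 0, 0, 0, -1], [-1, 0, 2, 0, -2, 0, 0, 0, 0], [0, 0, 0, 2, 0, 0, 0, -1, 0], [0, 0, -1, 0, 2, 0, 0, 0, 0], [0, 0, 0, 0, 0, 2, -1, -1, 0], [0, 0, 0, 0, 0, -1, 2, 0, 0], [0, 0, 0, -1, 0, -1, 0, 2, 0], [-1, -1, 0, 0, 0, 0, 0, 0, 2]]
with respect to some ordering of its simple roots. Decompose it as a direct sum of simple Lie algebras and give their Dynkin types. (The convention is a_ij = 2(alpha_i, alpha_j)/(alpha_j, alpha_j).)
The diagram associated to this matrix has two connected components: the simple roots {alpha_4, alpha_6, alpha_7, alpha_8} form a chain of 4 nodes with single edges (A_4), and {alpha_1, alpha_2, alpha_3, alpha_5, alpha_9} form a chain of 5 nodes with a double edge at one end; the terminal node there is the unique short simple root (B_5). A semisimple Lie algebra decomposes uniquely as the direct sum of simple ideals, one per connected component of its Dynkin diagram, so g ≅ A_4 ⊕ B_5 (dimension 24 + 55 = 79).

type A_4 ⊕ type B_5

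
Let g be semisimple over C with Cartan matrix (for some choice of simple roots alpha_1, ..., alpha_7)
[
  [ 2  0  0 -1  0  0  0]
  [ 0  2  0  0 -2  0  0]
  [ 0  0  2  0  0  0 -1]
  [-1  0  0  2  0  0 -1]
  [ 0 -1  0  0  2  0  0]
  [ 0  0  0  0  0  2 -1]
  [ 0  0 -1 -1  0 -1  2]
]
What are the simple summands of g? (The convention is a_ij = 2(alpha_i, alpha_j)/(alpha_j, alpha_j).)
The diagram associated to this matrix has two connected components: the simple roots {alpha_2, alpha_5} form a chain of 2 nodes with a double edge at one end; the terminal node there is the unique short simple root (B_2), and {alpha_1, alpha_3, alpha_4, alpha_6, alpha_7} form a chain of 3 nodes with a fork of two nodes at one end (D_5). A semisimple Lie algebra decomposes uniquely as the direct sum of simple ideals, one per connected component of its Dynkin diagram, so g ≅ B_2 ⊕ D_5 (dimension 10 + 45 = 55).

type B_2 ⊕ type D_5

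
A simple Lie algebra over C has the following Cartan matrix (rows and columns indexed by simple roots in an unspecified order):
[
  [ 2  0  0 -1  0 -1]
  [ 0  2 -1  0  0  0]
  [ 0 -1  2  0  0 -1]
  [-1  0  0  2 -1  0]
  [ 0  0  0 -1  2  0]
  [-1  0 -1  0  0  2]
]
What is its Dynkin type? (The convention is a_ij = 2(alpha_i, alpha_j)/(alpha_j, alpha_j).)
The matrix has rank 6 with 2's on the diagonal. Reading the off-diagonal entries as Dynkin edges (a single edge where a_ij = a_ji = -1; a double or triple edge where a_ij * a_ji = 2 or 3), the diagram is a chain of 6 nodes with single edges (A_6). One simple-root ordering that puts it in standard form is (alpha_5, alpha_4, alpha_1, alpha_6, alpha_3, alpha_2). So the algebra is type A_6, i.e. sl(7).

A6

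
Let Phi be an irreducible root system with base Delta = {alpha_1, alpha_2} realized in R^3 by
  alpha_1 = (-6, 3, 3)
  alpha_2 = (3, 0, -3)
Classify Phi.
Compute the Cartan integers a_ij = 2(alpha_i, alpha_j)/(alpha_j, alpha_j); the resulting 2x2 Cartan matrix is
[[2, -3], [-1, 2]].
The roots have two lengths (squared-length ratio 3:1); the short ones are alpha_{2}. The associated Dynkin diagram is two nodes joined by a triple edge (G_2), so the type is G_2.

G2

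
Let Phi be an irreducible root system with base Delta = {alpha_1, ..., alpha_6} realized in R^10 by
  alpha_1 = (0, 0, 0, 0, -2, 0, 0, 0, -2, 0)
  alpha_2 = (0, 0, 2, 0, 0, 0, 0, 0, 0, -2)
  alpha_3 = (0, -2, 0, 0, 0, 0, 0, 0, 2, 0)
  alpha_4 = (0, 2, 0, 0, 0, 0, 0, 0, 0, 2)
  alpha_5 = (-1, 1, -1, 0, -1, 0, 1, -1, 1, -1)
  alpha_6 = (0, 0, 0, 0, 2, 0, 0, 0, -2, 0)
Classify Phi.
Compute the Cartan integers a_ij = 2(alpha_i, alpha_j)/(alpha_j, alpha_j); the resulting 6x6 Cartan matrix is
[[2, 0, -1, 0, 0, 0], [0, 2, 0, -1, 0, 0], [-1, 0, 2, -1, 0, -1], [0, -1, -1, 2, 0, 0], [0, 0, 0, 0, 2, -1], [0, 0, -1, 0, -1, 2]].
All simple roots have the same length, so the diagram is simply laced. The associated Dynkin diagram is a chain of 5 nodes with one extra node attached to the third node from one end (E_6), so the type is E_6.

type E_6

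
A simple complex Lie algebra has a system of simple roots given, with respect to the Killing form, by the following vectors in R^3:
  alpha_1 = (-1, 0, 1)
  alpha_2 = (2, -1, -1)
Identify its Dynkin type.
G_2

Compute the Cartan integers a_ij = 2(alpha_i, alpha_j)/(alpha_j, alpha_j); the resulting 2x2 Cartan matrix is
[[2, -1], [-3, 2]].
The roots have two lengths (squared-length ratio 3:1); the short ones are alpha_{1}. The associated Dynkin diagram is two nodes joined by a triple edge (G_2), so the type is G_2.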